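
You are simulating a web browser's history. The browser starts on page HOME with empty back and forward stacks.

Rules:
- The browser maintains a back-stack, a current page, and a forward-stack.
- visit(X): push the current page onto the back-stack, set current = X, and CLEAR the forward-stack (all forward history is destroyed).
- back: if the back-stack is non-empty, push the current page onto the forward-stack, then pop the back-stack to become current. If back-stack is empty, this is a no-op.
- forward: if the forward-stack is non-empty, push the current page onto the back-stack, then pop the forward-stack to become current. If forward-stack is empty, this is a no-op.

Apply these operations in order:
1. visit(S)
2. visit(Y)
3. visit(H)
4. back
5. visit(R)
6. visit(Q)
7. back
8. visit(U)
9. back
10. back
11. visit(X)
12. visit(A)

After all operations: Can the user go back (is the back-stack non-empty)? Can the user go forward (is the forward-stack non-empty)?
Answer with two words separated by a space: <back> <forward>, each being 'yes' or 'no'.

Answer: yes no

Derivation:
After 1 (visit(S)): cur=S back=1 fwd=0
After 2 (visit(Y)): cur=Y back=2 fwd=0
After 3 (visit(H)): cur=H back=3 fwd=0
After 4 (back): cur=Y back=2 fwd=1
After 5 (visit(R)): cur=R back=3 fwd=0
After 6 (visit(Q)): cur=Q back=4 fwd=0
After 7 (back): cur=R back=3 fwd=1
After 8 (visit(U)): cur=U back=4 fwd=0
After 9 (back): cur=R back=3 fwd=1
After 10 (back): cur=Y back=2 fwd=2
After 11 (visit(X)): cur=X back=3 fwd=0
After 12 (visit(A)): cur=A back=4 fwd=0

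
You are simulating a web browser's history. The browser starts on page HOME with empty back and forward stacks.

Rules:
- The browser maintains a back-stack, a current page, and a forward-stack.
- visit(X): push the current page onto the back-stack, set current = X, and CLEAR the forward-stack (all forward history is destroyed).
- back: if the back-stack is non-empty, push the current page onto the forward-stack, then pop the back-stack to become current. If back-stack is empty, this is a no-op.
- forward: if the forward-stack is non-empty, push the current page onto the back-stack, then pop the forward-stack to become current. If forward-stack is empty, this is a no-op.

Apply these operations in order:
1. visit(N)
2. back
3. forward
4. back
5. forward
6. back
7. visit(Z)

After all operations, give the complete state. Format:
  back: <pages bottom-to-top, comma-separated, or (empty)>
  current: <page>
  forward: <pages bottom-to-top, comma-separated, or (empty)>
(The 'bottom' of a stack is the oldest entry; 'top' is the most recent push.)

After 1 (visit(N)): cur=N back=1 fwd=0
After 2 (back): cur=HOME back=0 fwd=1
After 3 (forward): cur=N back=1 fwd=0
After 4 (back): cur=HOME back=0 fwd=1
After 5 (forward): cur=N back=1 fwd=0
After 6 (back): cur=HOME back=0 fwd=1
After 7 (visit(Z)): cur=Z back=1 fwd=0

Answer: back: HOME
current: Z
forward: (empty)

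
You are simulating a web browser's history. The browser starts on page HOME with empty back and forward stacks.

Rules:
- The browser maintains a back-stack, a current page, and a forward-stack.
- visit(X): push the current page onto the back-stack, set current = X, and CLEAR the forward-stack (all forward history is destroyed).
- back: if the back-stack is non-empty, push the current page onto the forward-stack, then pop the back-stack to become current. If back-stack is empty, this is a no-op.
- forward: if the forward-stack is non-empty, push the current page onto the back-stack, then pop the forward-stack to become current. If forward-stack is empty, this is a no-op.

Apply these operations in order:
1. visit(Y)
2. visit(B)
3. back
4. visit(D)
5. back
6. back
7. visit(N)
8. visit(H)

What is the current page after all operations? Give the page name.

After 1 (visit(Y)): cur=Y back=1 fwd=0
After 2 (visit(B)): cur=B back=2 fwd=0
After 3 (back): cur=Y back=1 fwd=1
After 4 (visit(D)): cur=D back=2 fwd=0
After 5 (back): cur=Y back=1 fwd=1
After 6 (back): cur=HOME back=0 fwd=2
After 7 (visit(N)): cur=N back=1 fwd=0
After 8 (visit(H)): cur=H back=2 fwd=0

Answer: H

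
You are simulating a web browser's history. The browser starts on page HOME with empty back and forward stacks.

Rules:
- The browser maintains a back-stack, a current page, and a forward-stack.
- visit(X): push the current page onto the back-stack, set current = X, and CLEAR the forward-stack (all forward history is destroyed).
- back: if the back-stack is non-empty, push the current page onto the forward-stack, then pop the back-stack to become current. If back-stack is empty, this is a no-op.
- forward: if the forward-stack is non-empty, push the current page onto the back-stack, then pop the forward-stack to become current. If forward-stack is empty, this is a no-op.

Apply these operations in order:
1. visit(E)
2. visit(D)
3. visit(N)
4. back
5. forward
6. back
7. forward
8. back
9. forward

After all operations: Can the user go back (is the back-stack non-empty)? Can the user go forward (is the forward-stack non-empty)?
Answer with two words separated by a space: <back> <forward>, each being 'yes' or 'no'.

After 1 (visit(E)): cur=E back=1 fwd=0
After 2 (visit(D)): cur=D back=2 fwd=0
After 3 (visit(N)): cur=N back=3 fwd=0
After 4 (back): cur=D back=2 fwd=1
After 5 (forward): cur=N back=3 fwd=0
After 6 (back): cur=D back=2 fwd=1
After 7 (forward): cur=N back=3 fwd=0
After 8 (back): cur=D back=2 fwd=1
After 9 (forward): cur=N back=3 fwd=0

Answer: yes no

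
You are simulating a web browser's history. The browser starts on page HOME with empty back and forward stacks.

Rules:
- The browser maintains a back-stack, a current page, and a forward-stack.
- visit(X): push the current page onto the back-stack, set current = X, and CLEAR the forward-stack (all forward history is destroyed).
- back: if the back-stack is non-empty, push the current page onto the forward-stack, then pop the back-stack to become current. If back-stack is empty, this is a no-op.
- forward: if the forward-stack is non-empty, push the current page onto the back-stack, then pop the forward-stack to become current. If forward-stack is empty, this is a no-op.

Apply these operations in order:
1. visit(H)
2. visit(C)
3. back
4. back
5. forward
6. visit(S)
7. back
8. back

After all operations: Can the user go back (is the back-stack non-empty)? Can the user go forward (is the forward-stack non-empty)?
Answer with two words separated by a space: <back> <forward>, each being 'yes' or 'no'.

Answer: no yes

Derivation:
After 1 (visit(H)): cur=H back=1 fwd=0
After 2 (visit(C)): cur=C back=2 fwd=0
After 3 (back): cur=H back=1 fwd=1
After 4 (back): cur=HOME back=0 fwd=2
After 5 (forward): cur=H back=1 fwd=1
After 6 (visit(S)): cur=S back=2 fwd=0
After 7 (back): cur=H back=1 fwd=1
After 8 (back): cur=HOME back=0 fwd=2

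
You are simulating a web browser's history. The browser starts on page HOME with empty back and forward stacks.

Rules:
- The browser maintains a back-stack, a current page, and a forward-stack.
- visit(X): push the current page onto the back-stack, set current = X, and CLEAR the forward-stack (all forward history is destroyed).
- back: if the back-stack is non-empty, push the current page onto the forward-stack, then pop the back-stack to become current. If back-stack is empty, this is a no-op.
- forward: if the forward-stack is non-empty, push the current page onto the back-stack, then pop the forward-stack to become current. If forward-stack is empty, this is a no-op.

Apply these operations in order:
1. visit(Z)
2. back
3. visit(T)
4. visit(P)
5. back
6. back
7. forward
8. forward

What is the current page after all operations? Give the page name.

Answer: P

Derivation:
After 1 (visit(Z)): cur=Z back=1 fwd=0
After 2 (back): cur=HOME back=0 fwd=1
After 3 (visit(T)): cur=T back=1 fwd=0
After 4 (visit(P)): cur=P back=2 fwd=0
After 5 (back): cur=T back=1 fwd=1
After 6 (back): cur=HOME back=0 fwd=2
After 7 (forward): cur=T back=1 fwd=1
After 8 (forward): cur=P back=2 fwd=0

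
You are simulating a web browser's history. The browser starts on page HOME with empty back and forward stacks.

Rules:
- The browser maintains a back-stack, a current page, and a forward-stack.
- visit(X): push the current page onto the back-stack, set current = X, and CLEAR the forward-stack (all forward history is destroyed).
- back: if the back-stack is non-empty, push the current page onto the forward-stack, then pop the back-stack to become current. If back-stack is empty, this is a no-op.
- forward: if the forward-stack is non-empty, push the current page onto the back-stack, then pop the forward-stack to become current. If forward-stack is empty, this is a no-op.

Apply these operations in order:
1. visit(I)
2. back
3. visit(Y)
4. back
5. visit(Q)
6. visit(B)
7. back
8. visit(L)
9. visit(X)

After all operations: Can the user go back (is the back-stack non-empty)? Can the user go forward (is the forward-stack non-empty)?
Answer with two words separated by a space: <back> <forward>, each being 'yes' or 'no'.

Answer: yes no

Derivation:
After 1 (visit(I)): cur=I back=1 fwd=0
After 2 (back): cur=HOME back=0 fwd=1
After 3 (visit(Y)): cur=Y back=1 fwd=0
After 4 (back): cur=HOME back=0 fwd=1
After 5 (visit(Q)): cur=Q back=1 fwd=0
After 6 (visit(B)): cur=B back=2 fwd=0
After 7 (back): cur=Q back=1 fwd=1
After 8 (visit(L)): cur=L back=2 fwd=0
After 9 (visit(X)): cur=X back=3 fwd=0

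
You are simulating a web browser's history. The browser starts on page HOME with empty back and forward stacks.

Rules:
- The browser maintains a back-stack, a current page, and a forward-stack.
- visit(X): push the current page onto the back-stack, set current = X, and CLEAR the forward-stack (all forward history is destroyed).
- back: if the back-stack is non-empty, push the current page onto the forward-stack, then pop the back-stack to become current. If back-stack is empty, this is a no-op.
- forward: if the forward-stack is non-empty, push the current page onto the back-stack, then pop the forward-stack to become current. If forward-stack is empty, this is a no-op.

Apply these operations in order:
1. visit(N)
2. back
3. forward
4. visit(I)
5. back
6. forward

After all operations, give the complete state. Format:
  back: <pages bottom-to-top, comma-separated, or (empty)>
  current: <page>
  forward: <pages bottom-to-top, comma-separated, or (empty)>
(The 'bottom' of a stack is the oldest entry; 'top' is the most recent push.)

After 1 (visit(N)): cur=N back=1 fwd=0
After 2 (back): cur=HOME back=0 fwd=1
After 3 (forward): cur=N back=1 fwd=0
After 4 (visit(I)): cur=I back=2 fwd=0
After 5 (back): cur=N back=1 fwd=1
After 6 (forward): cur=I back=2 fwd=0

Answer: back: HOME,N
current: I
forward: (empty)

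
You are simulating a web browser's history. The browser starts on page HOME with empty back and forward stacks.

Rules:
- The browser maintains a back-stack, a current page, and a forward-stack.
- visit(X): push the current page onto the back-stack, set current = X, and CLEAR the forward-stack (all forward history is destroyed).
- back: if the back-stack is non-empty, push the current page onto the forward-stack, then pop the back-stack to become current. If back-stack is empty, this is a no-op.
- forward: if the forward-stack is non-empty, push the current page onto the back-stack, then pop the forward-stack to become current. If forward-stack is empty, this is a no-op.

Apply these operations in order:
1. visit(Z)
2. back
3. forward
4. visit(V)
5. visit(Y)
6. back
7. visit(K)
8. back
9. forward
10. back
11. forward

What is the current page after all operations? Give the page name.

Answer: K

Derivation:
After 1 (visit(Z)): cur=Z back=1 fwd=0
After 2 (back): cur=HOME back=0 fwd=1
After 3 (forward): cur=Z back=1 fwd=0
After 4 (visit(V)): cur=V back=2 fwd=0
After 5 (visit(Y)): cur=Y back=3 fwd=0
After 6 (back): cur=V back=2 fwd=1
After 7 (visit(K)): cur=K back=3 fwd=0
After 8 (back): cur=V back=2 fwd=1
After 9 (forward): cur=K back=3 fwd=0
After 10 (back): cur=V back=2 fwd=1
After 11 (forward): cur=K back=3 fwd=0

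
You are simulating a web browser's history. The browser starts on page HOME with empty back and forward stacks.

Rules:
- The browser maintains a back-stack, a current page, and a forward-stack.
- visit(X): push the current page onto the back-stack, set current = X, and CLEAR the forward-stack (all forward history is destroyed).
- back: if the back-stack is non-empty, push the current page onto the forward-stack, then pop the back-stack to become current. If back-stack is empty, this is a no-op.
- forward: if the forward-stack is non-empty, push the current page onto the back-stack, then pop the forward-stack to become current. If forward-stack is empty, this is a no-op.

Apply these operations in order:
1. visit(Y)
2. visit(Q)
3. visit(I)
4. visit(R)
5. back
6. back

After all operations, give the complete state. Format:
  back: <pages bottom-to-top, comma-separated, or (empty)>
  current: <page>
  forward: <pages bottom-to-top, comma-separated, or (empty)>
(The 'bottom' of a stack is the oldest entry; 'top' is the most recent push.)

Answer: back: HOME,Y
current: Q
forward: R,I

Derivation:
After 1 (visit(Y)): cur=Y back=1 fwd=0
After 2 (visit(Q)): cur=Q back=2 fwd=0
After 3 (visit(I)): cur=I back=3 fwd=0
After 4 (visit(R)): cur=R back=4 fwd=0
After 5 (back): cur=I back=3 fwd=1
After 6 (back): cur=Q back=2 fwd=2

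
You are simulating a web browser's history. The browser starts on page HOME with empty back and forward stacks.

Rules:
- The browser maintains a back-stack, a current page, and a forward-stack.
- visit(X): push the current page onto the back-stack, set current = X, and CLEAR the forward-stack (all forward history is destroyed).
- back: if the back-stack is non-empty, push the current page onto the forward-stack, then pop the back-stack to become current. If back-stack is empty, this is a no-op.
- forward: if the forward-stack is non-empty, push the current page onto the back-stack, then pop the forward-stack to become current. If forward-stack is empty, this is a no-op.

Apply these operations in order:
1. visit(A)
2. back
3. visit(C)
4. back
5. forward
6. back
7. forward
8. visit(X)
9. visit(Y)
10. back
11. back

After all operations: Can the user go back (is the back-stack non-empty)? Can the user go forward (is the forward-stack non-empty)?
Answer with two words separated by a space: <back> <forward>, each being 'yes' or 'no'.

Answer: yes yes

Derivation:
After 1 (visit(A)): cur=A back=1 fwd=0
After 2 (back): cur=HOME back=0 fwd=1
After 3 (visit(C)): cur=C back=1 fwd=0
After 4 (back): cur=HOME back=0 fwd=1
After 5 (forward): cur=C back=1 fwd=0
After 6 (back): cur=HOME back=0 fwd=1
After 7 (forward): cur=C back=1 fwd=0
After 8 (visit(X)): cur=X back=2 fwd=0
After 9 (visit(Y)): cur=Y back=3 fwd=0
After 10 (back): cur=X back=2 fwd=1
After 11 (back): cur=C back=1 fwd=2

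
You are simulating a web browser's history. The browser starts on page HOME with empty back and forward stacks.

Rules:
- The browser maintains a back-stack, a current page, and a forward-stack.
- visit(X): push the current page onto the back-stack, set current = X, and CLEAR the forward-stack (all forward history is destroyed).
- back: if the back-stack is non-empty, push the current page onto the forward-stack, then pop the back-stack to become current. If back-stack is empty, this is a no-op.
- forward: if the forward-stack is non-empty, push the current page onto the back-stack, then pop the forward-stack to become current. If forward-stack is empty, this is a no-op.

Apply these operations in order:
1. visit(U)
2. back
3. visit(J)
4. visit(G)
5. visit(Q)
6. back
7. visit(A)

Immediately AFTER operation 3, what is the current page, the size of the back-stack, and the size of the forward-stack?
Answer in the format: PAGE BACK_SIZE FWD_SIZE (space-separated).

After 1 (visit(U)): cur=U back=1 fwd=0
After 2 (back): cur=HOME back=0 fwd=1
After 3 (visit(J)): cur=J back=1 fwd=0

J 1 0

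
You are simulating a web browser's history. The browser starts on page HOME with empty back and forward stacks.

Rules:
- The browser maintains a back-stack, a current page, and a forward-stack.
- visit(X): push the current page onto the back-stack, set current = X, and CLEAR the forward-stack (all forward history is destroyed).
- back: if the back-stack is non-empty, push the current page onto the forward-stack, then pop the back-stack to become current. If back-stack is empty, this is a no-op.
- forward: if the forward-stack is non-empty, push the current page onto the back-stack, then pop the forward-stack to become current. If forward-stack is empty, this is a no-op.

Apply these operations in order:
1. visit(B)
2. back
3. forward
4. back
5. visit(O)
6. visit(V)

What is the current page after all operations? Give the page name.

Answer: V

Derivation:
After 1 (visit(B)): cur=B back=1 fwd=0
After 2 (back): cur=HOME back=0 fwd=1
After 3 (forward): cur=B back=1 fwd=0
After 4 (back): cur=HOME back=0 fwd=1
After 5 (visit(O)): cur=O back=1 fwd=0
After 6 (visit(V)): cur=V back=2 fwd=0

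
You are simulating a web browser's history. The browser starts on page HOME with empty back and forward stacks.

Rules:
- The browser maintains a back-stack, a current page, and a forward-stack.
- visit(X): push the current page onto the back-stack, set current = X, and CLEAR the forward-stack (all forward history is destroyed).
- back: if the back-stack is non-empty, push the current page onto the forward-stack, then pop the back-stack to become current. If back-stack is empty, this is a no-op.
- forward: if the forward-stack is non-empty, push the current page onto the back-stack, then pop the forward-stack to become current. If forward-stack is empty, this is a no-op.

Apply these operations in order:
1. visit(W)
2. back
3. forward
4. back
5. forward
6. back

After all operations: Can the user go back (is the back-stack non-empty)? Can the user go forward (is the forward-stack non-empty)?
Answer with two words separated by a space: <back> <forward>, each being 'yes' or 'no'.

After 1 (visit(W)): cur=W back=1 fwd=0
After 2 (back): cur=HOME back=0 fwd=1
After 3 (forward): cur=W back=1 fwd=0
After 4 (back): cur=HOME back=0 fwd=1
After 5 (forward): cur=W back=1 fwd=0
After 6 (back): cur=HOME back=0 fwd=1

Answer: no yes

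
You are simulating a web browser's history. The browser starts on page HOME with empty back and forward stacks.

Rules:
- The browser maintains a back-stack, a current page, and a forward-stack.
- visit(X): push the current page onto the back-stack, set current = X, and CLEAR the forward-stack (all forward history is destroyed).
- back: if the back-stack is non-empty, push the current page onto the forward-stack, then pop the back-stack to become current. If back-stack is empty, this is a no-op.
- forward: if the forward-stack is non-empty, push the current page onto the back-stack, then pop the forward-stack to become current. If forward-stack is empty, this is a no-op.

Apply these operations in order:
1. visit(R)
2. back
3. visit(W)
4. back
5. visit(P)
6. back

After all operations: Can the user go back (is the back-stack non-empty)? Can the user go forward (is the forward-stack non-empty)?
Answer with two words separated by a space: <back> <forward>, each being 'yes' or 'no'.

After 1 (visit(R)): cur=R back=1 fwd=0
After 2 (back): cur=HOME back=0 fwd=1
After 3 (visit(W)): cur=W back=1 fwd=0
After 4 (back): cur=HOME back=0 fwd=1
After 5 (visit(P)): cur=P back=1 fwd=0
After 6 (back): cur=HOME back=0 fwd=1

Answer: no yes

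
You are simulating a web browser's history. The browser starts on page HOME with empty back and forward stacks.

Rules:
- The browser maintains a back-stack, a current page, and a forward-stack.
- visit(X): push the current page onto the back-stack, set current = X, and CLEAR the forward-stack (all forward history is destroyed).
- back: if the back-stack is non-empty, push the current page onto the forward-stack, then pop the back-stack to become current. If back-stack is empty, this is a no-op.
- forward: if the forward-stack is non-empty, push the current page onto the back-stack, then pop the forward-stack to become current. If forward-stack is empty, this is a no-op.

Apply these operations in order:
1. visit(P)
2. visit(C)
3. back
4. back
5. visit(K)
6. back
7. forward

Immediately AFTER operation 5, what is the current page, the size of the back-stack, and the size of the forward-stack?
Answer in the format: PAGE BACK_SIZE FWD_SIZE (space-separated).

After 1 (visit(P)): cur=P back=1 fwd=0
After 2 (visit(C)): cur=C back=2 fwd=0
After 3 (back): cur=P back=1 fwd=1
After 4 (back): cur=HOME back=0 fwd=2
After 5 (visit(K)): cur=K back=1 fwd=0

K 1 0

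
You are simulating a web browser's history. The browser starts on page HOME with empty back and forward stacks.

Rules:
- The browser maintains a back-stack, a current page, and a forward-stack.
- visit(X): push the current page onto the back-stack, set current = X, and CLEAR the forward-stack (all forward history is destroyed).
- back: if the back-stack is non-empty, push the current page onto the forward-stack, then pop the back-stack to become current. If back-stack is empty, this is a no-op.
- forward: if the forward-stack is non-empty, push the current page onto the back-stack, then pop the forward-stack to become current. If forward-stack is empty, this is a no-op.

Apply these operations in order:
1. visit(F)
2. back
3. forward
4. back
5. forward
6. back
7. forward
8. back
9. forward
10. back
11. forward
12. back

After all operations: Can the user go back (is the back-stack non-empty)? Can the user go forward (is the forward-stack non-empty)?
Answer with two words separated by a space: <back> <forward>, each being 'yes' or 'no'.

After 1 (visit(F)): cur=F back=1 fwd=0
After 2 (back): cur=HOME back=0 fwd=1
After 3 (forward): cur=F back=1 fwd=0
After 4 (back): cur=HOME back=0 fwd=1
After 5 (forward): cur=F back=1 fwd=0
After 6 (back): cur=HOME back=0 fwd=1
After 7 (forward): cur=F back=1 fwd=0
After 8 (back): cur=HOME back=0 fwd=1
After 9 (forward): cur=F back=1 fwd=0
After 10 (back): cur=HOME back=0 fwd=1
After 11 (forward): cur=F back=1 fwd=0
After 12 (back): cur=HOME back=0 fwd=1

Answer: no yes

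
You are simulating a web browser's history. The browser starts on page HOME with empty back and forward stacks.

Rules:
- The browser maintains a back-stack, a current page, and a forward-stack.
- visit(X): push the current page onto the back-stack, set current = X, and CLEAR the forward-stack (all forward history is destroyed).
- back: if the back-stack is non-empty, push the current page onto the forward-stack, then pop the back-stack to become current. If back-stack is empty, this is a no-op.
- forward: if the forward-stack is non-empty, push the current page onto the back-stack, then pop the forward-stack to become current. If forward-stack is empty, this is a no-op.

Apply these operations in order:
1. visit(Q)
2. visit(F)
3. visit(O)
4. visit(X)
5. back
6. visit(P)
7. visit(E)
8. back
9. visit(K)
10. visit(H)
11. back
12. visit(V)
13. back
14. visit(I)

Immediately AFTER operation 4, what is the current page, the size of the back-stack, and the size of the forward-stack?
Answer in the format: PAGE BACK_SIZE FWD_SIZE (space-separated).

After 1 (visit(Q)): cur=Q back=1 fwd=0
After 2 (visit(F)): cur=F back=2 fwd=0
After 3 (visit(O)): cur=O back=3 fwd=0
After 4 (visit(X)): cur=X back=4 fwd=0

X 4 0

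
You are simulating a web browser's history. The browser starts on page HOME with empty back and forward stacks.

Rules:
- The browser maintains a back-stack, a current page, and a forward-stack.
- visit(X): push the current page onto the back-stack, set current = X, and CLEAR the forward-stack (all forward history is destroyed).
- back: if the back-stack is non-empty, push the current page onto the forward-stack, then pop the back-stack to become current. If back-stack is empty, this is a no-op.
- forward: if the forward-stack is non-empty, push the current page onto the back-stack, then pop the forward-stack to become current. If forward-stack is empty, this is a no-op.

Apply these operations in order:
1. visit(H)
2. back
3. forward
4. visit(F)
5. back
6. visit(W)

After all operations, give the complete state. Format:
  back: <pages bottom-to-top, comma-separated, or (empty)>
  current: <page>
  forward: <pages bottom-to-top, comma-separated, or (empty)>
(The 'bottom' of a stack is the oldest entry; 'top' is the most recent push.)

After 1 (visit(H)): cur=H back=1 fwd=0
After 2 (back): cur=HOME back=0 fwd=1
After 3 (forward): cur=H back=1 fwd=0
After 4 (visit(F)): cur=F back=2 fwd=0
After 5 (back): cur=H back=1 fwd=1
After 6 (visit(W)): cur=W back=2 fwd=0

Answer: back: HOME,H
current: W
forward: (empty)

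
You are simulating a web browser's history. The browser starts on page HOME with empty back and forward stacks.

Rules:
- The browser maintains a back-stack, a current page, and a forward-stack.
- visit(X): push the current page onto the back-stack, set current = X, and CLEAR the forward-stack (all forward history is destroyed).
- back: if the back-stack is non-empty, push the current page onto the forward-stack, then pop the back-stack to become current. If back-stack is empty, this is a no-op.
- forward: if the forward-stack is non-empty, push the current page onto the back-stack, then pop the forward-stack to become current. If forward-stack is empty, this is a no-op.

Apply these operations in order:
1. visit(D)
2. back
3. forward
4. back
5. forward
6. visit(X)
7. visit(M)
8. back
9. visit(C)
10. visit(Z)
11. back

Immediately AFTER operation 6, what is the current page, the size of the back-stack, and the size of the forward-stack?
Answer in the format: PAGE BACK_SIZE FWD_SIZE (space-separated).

After 1 (visit(D)): cur=D back=1 fwd=0
After 2 (back): cur=HOME back=0 fwd=1
After 3 (forward): cur=D back=1 fwd=0
After 4 (back): cur=HOME back=0 fwd=1
After 5 (forward): cur=D back=1 fwd=0
After 6 (visit(X)): cur=X back=2 fwd=0

X 2 0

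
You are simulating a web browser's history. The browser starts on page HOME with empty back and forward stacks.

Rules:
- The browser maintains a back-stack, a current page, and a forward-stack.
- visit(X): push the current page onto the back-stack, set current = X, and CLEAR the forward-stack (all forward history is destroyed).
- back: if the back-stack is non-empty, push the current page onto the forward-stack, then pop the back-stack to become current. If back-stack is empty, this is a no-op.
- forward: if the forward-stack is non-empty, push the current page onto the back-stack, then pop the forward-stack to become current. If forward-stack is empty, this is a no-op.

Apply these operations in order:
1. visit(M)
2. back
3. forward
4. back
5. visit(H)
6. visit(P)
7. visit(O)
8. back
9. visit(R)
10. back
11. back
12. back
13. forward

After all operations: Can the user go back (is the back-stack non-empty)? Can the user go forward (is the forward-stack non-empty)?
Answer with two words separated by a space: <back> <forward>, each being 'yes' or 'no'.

After 1 (visit(M)): cur=M back=1 fwd=0
After 2 (back): cur=HOME back=0 fwd=1
After 3 (forward): cur=M back=1 fwd=0
After 4 (back): cur=HOME back=0 fwd=1
After 5 (visit(H)): cur=H back=1 fwd=0
After 6 (visit(P)): cur=P back=2 fwd=0
After 7 (visit(O)): cur=O back=3 fwd=0
After 8 (back): cur=P back=2 fwd=1
After 9 (visit(R)): cur=R back=3 fwd=0
After 10 (back): cur=P back=2 fwd=1
After 11 (back): cur=H back=1 fwd=2
After 12 (back): cur=HOME back=0 fwd=3
After 13 (forward): cur=H back=1 fwd=2

Answer: yes yes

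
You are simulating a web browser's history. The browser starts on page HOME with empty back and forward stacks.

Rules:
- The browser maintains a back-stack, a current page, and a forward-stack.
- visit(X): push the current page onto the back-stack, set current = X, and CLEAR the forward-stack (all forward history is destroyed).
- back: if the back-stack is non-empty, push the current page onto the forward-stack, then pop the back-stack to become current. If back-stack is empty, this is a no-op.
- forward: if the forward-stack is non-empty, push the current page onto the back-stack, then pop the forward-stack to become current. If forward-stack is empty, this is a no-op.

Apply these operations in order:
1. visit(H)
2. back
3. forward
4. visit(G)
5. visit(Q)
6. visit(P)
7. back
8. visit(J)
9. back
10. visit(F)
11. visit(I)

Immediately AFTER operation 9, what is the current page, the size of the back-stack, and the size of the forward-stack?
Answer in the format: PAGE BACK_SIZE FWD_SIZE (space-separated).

After 1 (visit(H)): cur=H back=1 fwd=0
After 2 (back): cur=HOME back=0 fwd=1
After 3 (forward): cur=H back=1 fwd=0
After 4 (visit(G)): cur=G back=2 fwd=0
After 5 (visit(Q)): cur=Q back=3 fwd=0
After 6 (visit(P)): cur=P back=4 fwd=0
After 7 (back): cur=Q back=3 fwd=1
After 8 (visit(J)): cur=J back=4 fwd=0
After 9 (back): cur=Q back=3 fwd=1

Q 3 1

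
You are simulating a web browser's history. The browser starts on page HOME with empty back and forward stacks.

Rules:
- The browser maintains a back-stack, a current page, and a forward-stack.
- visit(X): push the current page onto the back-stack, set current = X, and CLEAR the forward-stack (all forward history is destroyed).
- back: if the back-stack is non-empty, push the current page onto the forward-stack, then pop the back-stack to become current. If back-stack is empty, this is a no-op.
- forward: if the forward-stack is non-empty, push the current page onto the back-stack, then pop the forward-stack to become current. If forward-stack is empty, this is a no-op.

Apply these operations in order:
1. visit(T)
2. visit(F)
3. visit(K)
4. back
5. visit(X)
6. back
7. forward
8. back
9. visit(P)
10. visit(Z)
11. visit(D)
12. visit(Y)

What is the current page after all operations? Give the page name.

Answer: Y

Derivation:
After 1 (visit(T)): cur=T back=1 fwd=0
After 2 (visit(F)): cur=F back=2 fwd=0
After 3 (visit(K)): cur=K back=3 fwd=0
After 4 (back): cur=F back=2 fwd=1
After 5 (visit(X)): cur=X back=3 fwd=0
After 6 (back): cur=F back=2 fwd=1
After 7 (forward): cur=X back=3 fwd=0
After 8 (back): cur=F back=2 fwd=1
After 9 (visit(P)): cur=P back=3 fwd=0
After 10 (visit(Z)): cur=Z back=4 fwd=0
After 11 (visit(D)): cur=D back=5 fwd=0
After 12 (visit(Y)): cur=Y back=6 fwd=0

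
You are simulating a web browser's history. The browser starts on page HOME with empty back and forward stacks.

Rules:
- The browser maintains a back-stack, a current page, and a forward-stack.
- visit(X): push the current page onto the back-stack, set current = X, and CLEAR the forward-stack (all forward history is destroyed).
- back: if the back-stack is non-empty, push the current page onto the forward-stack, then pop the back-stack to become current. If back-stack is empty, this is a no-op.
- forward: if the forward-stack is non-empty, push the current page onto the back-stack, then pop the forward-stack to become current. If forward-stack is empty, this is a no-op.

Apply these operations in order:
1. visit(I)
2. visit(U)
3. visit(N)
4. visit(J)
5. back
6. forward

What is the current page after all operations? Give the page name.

Answer: J

Derivation:
After 1 (visit(I)): cur=I back=1 fwd=0
After 2 (visit(U)): cur=U back=2 fwd=0
After 3 (visit(N)): cur=N back=3 fwd=0
After 4 (visit(J)): cur=J back=4 fwd=0
After 5 (back): cur=N back=3 fwd=1
After 6 (forward): cur=J back=4 fwd=0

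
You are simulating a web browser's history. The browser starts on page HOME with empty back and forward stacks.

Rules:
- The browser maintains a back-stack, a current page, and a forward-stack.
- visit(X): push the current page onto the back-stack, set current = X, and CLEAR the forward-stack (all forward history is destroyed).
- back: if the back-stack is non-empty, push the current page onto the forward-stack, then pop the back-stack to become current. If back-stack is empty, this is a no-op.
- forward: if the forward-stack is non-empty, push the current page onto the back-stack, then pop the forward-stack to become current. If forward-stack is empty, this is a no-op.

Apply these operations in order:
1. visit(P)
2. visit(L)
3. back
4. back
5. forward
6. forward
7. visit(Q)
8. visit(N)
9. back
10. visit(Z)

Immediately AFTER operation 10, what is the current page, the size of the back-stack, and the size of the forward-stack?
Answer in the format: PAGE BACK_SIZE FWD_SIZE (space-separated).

After 1 (visit(P)): cur=P back=1 fwd=0
After 2 (visit(L)): cur=L back=2 fwd=0
After 3 (back): cur=P back=1 fwd=1
After 4 (back): cur=HOME back=0 fwd=2
After 5 (forward): cur=P back=1 fwd=1
After 6 (forward): cur=L back=2 fwd=0
After 7 (visit(Q)): cur=Q back=3 fwd=0
After 8 (visit(N)): cur=N back=4 fwd=0
After 9 (back): cur=Q back=3 fwd=1
After 10 (visit(Z)): cur=Z back=4 fwd=0

Z 4 0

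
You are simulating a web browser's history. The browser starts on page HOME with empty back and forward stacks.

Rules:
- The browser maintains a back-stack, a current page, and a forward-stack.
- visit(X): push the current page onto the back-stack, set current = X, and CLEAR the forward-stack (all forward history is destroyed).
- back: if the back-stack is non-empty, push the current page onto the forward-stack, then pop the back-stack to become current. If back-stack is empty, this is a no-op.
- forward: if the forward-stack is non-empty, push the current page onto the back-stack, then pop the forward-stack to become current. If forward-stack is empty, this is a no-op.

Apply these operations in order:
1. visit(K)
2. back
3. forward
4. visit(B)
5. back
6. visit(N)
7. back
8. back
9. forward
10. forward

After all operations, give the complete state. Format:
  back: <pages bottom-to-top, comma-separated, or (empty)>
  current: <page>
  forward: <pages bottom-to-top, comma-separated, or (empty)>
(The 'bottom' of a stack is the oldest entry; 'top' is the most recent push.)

Answer: back: HOME,K
current: N
forward: (empty)

Derivation:
After 1 (visit(K)): cur=K back=1 fwd=0
After 2 (back): cur=HOME back=0 fwd=1
After 3 (forward): cur=K back=1 fwd=0
After 4 (visit(B)): cur=B back=2 fwd=0
After 5 (back): cur=K back=1 fwd=1
After 6 (visit(N)): cur=N back=2 fwd=0
After 7 (back): cur=K back=1 fwd=1
After 8 (back): cur=HOME back=0 fwd=2
After 9 (forward): cur=K back=1 fwd=1
After 10 (forward): cur=N back=2 fwd=0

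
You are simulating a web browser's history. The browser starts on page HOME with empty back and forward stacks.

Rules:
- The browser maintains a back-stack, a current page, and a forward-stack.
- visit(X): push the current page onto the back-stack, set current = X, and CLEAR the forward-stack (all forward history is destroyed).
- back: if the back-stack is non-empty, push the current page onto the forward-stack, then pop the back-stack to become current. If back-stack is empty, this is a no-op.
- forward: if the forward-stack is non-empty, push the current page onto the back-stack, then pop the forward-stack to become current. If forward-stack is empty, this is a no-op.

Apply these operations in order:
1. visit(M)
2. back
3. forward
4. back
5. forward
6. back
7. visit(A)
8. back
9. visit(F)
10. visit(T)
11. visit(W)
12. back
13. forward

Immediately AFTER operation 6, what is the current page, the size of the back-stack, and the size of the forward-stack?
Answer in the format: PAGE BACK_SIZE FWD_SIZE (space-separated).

After 1 (visit(M)): cur=M back=1 fwd=0
After 2 (back): cur=HOME back=0 fwd=1
After 3 (forward): cur=M back=1 fwd=0
After 4 (back): cur=HOME back=0 fwd=1
After 5 (forward): cur=M back=1 fwd=0
After 6 (back): cur=HOME back=0 fwd=1

HOME 0 1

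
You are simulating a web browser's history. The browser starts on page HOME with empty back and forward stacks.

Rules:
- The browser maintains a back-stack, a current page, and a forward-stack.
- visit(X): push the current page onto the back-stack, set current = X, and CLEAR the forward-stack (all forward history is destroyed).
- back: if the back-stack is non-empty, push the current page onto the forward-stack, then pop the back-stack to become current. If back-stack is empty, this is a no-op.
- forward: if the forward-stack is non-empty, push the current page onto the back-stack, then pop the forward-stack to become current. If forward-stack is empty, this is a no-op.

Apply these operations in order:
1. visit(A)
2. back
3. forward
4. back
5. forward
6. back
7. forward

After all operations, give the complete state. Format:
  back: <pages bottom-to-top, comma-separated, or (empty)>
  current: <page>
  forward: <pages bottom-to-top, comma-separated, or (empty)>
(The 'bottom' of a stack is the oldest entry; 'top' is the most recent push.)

After 1 (visit(A)): cur=A back=1 fwd=0
After 2 (back): cur=HOME back=0 fwd=1
After 3 (forward): cur=A back=1 fwd=0
After 4 (back): cur=HOME back=0 fwd=1
After 5 (forward): cur=A back=1 fwd=0
After 6 (back): cur=HOME back=0 fwd=1
After 7 (forward): cur=A back=1 fwd=0

Answer: back: HOME
current: A
forward: (empty)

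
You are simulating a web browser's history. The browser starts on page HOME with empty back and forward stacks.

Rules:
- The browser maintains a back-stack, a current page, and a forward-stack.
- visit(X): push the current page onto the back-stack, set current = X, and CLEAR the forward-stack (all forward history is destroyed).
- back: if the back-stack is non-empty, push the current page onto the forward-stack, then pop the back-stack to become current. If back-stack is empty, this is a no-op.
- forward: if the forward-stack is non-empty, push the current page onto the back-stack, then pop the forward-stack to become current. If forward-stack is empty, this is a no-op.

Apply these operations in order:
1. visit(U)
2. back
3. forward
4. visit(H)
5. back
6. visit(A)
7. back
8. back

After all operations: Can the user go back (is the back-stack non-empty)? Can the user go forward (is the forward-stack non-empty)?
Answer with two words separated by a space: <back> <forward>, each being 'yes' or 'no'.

Answer: no yes

Derivation:
After 1 (visit(U)): cur=U back=1 fwd=0
After 2 (back): cur=HOME back=0 fwd=1
After 3 (forward): cur=U back=1 fwd=0
After 4 (visit(H)): cur=H back=2 fwd=0
After 5 (back): cur=U back=1 fwd=1
After 6 (visit(A)): cur=A back=2 fwd=0
After 7 (back): cur=U back=1 fwd=1
After 8 (back): cur=HOME back=0 fwd=2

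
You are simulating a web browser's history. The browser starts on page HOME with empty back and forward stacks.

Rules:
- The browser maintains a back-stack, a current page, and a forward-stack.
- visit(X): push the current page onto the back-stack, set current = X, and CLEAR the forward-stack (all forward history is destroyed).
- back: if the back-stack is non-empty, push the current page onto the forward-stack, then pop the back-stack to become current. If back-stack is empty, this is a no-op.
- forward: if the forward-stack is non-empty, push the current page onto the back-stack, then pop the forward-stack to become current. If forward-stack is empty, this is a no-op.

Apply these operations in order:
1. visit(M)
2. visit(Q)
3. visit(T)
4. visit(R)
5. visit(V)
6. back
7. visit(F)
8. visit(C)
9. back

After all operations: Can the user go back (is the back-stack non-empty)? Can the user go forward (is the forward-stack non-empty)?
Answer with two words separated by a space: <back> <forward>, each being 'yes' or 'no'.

After 1 (visit(M)): cur=M back=1 fwd=0
After 2 (visit(Q)): cur=Q back=2 fwd=0
After 3 (visit(T)): cur=T back=3 fwd=0
After 4 (visit(R)): cur=R back=4 fwd=0
After 5 (visit(V)): cur=V back=5 fwd=0
After 6 (back): cur=R back=4 fwd=1
After 7 (visit(F)): cur=F back=5 fwd=0
After 8 (visit(C)): cur=C back=6 fwd=0
After 9 (back): cur=F back=5 fwd=1

Answer: yes yes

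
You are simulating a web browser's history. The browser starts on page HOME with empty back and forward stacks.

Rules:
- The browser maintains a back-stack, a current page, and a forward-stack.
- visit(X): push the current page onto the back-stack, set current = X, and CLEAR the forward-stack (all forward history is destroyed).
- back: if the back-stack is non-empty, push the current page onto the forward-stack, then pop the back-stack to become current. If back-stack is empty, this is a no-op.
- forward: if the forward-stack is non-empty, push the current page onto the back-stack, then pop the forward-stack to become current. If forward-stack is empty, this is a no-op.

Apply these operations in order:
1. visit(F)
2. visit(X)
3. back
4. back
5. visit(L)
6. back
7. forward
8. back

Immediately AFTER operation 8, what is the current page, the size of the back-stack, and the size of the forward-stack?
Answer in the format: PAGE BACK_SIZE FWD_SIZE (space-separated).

After 1 (visit(F)): cur=F back=1 fwd=0
After 2 (visit(X)): cur=X back=2 fwd=0
After 3 (back): cur=F back=1 fwd=1
After 4 (back): cur=HOME back=0 fwd=2
After 5 (visit(L)): cur=L back=1 fwd=0
After 6 (back): cur=HOME back=0 fwd=1
After 7 (forward): cur=L back=1 fwd=0
After 8 (back): cur=HOME back=0 fwd=1

HOME 0 1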